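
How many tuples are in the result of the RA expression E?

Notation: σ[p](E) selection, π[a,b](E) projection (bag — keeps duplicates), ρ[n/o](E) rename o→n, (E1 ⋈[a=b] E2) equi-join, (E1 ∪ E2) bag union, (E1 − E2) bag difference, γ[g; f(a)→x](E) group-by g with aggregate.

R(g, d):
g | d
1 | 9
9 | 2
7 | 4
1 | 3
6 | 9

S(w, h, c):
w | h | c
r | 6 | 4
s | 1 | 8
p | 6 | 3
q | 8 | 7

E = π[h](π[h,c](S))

Subexpression sizes:
  S → 4
  π[h,c](S) → 4
  π[h](π[h,c](S)) → 4

|E| = 4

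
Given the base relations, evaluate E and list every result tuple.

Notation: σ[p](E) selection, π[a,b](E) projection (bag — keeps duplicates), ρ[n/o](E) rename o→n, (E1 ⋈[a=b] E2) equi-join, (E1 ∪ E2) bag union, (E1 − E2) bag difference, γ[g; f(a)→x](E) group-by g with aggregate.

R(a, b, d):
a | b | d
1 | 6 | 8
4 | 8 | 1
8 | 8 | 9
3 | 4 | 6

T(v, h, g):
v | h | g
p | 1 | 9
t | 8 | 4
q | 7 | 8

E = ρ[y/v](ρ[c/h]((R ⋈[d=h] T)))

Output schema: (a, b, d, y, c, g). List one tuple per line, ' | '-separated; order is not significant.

Per-node cardinality:
  R → 4
  T → 3
  (R ⋈[d=h] T) → 2
  ρ[c/h]((R ⋈[d=h] T)) → 2
  ρ[y/v](ρ[c/h]((R ⋈[d=h] T))) → 2

== RESULT ==
a | b | d | y | c | g
1 | 6 | 8 | t | 8 | 4
4 | 8 | 1 | p | 1 | 9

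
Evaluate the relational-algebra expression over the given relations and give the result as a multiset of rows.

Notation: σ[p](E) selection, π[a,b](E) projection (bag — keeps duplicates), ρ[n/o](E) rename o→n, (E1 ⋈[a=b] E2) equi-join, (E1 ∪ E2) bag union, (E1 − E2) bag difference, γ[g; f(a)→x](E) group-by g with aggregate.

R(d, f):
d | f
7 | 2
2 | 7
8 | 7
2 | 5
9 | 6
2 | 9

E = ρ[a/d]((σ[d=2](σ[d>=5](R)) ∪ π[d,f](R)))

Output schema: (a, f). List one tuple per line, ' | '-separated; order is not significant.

Row counts bottom-up:
  R → 6
  σ[d>=5](R) → 3
  σ[d=2](σ[d>=5](R)) → 0
  R → 6
  π[d,f](R) → 6
  (σ[d=2](σ[d>=5](R)) ∪ π[d,f](R)) → 6
  ρ[a/d]((σ[d=2](σ[d>=5](R)) ∪ π[d,f](R))) → 6

== RESULT ==
a | f
2 | 5
2 | 7
2 | 9
7 | 2
8 | 7
9 | 6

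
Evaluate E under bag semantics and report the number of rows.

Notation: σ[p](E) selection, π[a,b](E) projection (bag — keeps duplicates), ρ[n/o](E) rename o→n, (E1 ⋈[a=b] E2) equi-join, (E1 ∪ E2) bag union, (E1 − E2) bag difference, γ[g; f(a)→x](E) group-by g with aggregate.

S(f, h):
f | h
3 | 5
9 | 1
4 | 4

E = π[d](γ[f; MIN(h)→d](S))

Row counts bottom-up:
  S → 3
  γ[f; MIN(h)→d](S) → 3
  π[d](γ[f; MIN(h)→d](S)) → 3

|E| = 3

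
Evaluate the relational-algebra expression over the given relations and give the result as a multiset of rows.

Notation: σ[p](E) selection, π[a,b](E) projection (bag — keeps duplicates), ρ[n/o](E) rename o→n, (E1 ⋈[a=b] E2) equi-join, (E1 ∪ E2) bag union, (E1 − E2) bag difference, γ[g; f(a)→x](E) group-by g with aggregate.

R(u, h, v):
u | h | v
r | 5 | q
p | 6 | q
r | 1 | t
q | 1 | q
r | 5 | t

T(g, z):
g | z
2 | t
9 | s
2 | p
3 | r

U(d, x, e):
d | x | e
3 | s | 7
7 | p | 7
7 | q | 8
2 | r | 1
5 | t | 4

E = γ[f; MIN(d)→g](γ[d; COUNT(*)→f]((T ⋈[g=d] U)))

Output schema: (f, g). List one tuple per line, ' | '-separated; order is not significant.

Row counts bottom-up:
  T → 4
  U → 5
  (T ⋈[g=d] U) → 3
  γ[d; COUNT(*)→f]((T ⋈[g=d] U)) → 2
  γ[f; MIN(d)→g](γ[d; COUNT(*)→f]((T ⋈[g=d] U))) → 2

== RESULT ==
f | g
1 | 3
2 | 2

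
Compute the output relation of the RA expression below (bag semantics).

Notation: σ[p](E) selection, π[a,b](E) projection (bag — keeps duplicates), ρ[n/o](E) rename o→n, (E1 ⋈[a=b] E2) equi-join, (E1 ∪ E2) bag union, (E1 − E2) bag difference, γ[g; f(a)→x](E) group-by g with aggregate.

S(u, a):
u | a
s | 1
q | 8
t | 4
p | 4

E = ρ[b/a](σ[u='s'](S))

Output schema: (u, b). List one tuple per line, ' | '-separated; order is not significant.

Per-node cardinality:
  S → 4
  σ[u='s'](S) → 1
  ρ[b/a](σ[u='s'](S)) → 1

== RESULT ==
u | b
s | 1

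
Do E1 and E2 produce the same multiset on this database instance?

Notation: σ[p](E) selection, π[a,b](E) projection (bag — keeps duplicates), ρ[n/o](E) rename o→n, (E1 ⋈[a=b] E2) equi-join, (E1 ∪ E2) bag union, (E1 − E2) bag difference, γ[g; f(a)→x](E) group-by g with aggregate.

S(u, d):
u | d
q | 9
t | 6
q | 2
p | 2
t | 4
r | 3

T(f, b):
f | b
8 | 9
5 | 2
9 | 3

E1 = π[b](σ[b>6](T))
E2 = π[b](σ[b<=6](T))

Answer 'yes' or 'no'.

E1 per-node cardinality:
  T → 3
  σ[b>6](T) → 1
  π[b](σ[b>6](T)) → 1
E2 per-node cardinality:
  T → 3
  σ[b<=6](T) → 2
  π[b](σ[b<=6](T)) → 2

E1 result:
b
9
E2 result:
b
2
3
Witness: (2,) appears 0× in E1 but 1× in E2.

no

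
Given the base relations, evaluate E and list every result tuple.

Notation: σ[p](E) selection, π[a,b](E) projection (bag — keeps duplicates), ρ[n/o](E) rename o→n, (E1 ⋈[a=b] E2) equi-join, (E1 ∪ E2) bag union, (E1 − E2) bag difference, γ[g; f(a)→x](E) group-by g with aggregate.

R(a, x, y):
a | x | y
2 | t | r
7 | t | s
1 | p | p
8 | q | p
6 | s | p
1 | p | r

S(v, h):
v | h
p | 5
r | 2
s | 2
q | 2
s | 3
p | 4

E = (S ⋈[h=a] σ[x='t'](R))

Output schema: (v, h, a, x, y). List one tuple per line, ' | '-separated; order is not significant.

Subexpression sizes:
  S → 6
  R → 6
  σ[x='t'](R) → 2
  (S ⋈[h=a] σ[x='t'](R)) → 3

== RESULT ==
v | h | a | x | y
q | 2 | 2 | t | r
r | 2 | 2 | t | r
s | 2 | 2 | t | r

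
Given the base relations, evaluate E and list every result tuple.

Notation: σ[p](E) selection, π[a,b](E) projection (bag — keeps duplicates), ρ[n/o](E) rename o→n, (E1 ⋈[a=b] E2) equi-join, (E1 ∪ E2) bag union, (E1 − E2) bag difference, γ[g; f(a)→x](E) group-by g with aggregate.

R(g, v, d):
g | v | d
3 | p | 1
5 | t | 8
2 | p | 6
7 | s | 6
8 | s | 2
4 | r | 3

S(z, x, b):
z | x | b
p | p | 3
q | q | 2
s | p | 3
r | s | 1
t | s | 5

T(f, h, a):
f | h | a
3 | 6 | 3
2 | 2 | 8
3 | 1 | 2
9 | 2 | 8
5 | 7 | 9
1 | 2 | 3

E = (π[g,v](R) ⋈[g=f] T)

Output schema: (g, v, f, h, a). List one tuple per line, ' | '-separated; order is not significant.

Row counts bottom-up:
  R → 6
  π[g,v](R) → 6
  T → 6
  (π[g,v](R) ⋈[g=f] T) → 4

== RESULT ==
g | v | f | h | a
2 | p | 2 | 2 | 8
3 | p | 3 | 1 | 2
3 | p | 3 | 6 | 3
5 | t | 5 | 7 | 9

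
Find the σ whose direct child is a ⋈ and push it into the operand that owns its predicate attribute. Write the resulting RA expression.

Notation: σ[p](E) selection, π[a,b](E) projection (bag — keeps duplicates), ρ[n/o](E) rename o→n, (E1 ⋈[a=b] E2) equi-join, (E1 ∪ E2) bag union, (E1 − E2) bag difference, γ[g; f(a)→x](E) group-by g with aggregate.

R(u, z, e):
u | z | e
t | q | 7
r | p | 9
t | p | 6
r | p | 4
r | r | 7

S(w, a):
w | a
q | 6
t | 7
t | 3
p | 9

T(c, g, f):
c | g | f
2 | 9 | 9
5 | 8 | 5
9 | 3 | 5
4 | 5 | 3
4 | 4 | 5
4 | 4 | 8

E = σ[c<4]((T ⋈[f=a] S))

σ filters on c, owned by the left side.
E' = (σ[c<4](T) ⋈[f=a] S)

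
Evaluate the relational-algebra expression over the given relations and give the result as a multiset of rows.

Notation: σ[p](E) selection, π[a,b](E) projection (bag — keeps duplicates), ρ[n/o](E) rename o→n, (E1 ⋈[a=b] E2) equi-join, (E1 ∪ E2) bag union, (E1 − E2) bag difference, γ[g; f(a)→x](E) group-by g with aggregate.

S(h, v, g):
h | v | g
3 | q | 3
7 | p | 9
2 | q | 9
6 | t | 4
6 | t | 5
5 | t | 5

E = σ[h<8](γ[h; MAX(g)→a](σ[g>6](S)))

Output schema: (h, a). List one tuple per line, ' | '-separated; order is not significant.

Row counts bottom-up:
  S → 6
  σ[g>6](S) → 2
  γ[h; MAX(g)→a](σ[g>6](S)) → 2
  σ[h<8](γ[h; MAX(g)→a](σ[g>6](S))) → 2

== RESULT ==
h | a
2 | 9
7 | 9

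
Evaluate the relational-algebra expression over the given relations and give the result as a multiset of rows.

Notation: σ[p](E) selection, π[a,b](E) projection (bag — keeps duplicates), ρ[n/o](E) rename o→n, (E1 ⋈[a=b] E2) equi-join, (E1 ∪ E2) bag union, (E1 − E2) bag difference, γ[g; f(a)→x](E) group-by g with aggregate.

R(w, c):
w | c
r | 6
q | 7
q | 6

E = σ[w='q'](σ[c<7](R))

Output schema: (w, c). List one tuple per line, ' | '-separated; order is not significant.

Row counts bottom-up:
  R → 3
  σ[c<7](R) → 2
  σ[w='q'](σ[c<7](R)) → 1

== RESULT ==
w | c
q | 6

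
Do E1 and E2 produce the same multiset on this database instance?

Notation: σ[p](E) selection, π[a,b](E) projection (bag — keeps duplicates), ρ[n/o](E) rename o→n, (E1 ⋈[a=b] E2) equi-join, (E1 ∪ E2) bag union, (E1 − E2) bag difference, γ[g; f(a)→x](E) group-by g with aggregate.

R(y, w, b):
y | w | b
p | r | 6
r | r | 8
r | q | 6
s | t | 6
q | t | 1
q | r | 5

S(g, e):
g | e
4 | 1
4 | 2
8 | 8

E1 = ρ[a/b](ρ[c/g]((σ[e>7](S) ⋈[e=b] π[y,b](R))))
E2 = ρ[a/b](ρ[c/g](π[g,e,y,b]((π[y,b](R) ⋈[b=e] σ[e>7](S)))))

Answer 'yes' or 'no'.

E1 subexpression sizes:
  S → 3
  σ[e>7](S) → 1
  R → 6
  π[y,b](R) → 6
  (σ[e>7](S) ⋈[e=b] π[y,b](R)) → 1
  ρ[c/g]((σ[e>7](S) ⋈[e=b] π[y,b](R))) → 1
  ρ[a/b](ρ[c/g]((σ[e>7](S) ⋈[e=b] π[y,b](R)))) → 1
E2 subexpression sizes:
  R → 6
  π[y,b](R) → 6
  S → 3
  σ[e>7](S) → 1
  (π[y,b](R) ⋈[b=e] σ[e>7](S)) → 1
  π[g,e,y,b]((π[y,b](R) ⋈[b=e] σ[e>7](S))) → 1
  ρ[c/g](π[g,e,y,b]((π[y,b](R) ⋈[b=e] σ[e>7](S)))) → 1
  ρ[a/b](ρ[c/g](π[g,e,y,b]((π[y,b](R) ⋈[b=e] σ[e>7](S))))) → 1

E1 and E2 produce the same multiset:
c | e | y | a
8 | 8 | r | 8

yes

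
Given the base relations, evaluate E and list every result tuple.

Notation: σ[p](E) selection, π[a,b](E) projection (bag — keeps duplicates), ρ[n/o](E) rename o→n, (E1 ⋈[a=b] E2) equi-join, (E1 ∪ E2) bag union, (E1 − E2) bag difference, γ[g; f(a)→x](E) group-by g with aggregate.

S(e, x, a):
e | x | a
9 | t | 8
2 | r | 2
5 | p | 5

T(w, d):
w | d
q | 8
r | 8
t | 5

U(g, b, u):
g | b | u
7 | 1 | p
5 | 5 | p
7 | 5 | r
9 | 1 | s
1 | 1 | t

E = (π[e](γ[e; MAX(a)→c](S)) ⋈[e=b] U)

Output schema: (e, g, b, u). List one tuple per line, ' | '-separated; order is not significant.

Stepwise |·|:
  S → 3
  γ[e; MAX(a)→c](S) → 3
  π[e](γ[e; MAX(a)→c](S)) → 3
  U → 5
  (π[e](γ[e; MAX(a)→c](S)) ⋈[e=b] U) → 2

== RESULT ==
e | g | b | u
5 | 5 | 5 | p
5 | 7 | 5 | r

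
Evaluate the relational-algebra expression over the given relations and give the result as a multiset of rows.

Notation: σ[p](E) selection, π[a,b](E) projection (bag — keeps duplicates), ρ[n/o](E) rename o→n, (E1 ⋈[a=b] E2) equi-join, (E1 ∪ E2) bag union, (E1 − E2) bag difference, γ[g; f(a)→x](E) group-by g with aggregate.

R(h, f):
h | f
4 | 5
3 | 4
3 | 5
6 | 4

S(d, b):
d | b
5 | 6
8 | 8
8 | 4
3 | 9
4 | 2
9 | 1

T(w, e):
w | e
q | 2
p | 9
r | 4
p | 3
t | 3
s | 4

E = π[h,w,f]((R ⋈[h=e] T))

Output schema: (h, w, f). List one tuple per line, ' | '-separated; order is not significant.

Row counts bottom-up:
  R → 4
  T → 6
  (R ⋈[h=e] T) → 6
  π[h,w,f]((R ⋈[h=e] T)) → 6

== RESULT ==
h | w | f
3 | p | 4
3 | p | 5
3 | t | 4
3 | t | 5
4 | r | 5
4 | s | 5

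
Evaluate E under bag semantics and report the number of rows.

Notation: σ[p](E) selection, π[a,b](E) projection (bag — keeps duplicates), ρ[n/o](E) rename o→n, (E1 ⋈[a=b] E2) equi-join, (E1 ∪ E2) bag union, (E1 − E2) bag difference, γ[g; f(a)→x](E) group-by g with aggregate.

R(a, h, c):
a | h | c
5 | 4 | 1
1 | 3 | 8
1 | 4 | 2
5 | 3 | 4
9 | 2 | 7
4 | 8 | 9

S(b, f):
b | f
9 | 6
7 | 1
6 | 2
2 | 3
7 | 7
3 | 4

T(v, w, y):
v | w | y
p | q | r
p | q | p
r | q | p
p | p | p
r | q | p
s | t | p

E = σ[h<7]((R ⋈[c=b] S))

Subexpression sizes:
  R → 6
  S → 6
  (R ⋈[c=b] S) → 4
  σ[h<7]((R ⋈[c=b] S)) → 3

|E| = 3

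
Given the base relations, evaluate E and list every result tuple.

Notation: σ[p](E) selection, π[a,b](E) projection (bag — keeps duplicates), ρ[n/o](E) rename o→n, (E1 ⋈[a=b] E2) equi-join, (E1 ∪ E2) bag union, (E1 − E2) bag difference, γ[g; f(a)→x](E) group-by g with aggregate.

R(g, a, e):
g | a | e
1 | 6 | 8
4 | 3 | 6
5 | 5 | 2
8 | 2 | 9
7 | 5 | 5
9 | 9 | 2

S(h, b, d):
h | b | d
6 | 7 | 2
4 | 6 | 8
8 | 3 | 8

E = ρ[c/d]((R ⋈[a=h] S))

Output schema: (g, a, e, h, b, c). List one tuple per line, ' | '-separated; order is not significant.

Row counts bottom-up:
  R → 6
  S → 3
  (R ⋈[a=h] S) → 1
  ρ[c/d]((R ⋈[a=h] S)) → 1

== RESULT ==
g | a | e | h | b | c
1 | 6 | 8 | 6 | 7 | 2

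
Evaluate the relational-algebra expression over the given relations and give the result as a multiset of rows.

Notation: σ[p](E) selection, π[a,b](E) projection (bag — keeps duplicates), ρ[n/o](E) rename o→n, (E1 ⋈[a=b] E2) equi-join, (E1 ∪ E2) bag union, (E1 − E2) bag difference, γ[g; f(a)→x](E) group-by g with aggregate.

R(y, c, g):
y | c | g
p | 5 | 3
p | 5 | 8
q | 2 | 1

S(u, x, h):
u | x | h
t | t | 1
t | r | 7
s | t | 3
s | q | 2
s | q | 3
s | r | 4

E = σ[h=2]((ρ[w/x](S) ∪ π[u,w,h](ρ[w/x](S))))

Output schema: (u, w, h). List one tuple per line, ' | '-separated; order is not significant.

Per-node cardinality:
  S → 6
  ρ[w/x](S) → 6
  S → 6
  ρ[w/x](S) → 6
  π[u,w,h](ρ[w/x](S)) → 6
  (ρ[w/x](S) ∪ π[u,w,h](ρ[w/x](S))) → 12
  σ[h=2]((ρ[w/x](S) ∪ π[u,w,h](ρ[w/x](S)))) → 2

== RESULT ==
u | w | h
s | q | 2
s | q | 2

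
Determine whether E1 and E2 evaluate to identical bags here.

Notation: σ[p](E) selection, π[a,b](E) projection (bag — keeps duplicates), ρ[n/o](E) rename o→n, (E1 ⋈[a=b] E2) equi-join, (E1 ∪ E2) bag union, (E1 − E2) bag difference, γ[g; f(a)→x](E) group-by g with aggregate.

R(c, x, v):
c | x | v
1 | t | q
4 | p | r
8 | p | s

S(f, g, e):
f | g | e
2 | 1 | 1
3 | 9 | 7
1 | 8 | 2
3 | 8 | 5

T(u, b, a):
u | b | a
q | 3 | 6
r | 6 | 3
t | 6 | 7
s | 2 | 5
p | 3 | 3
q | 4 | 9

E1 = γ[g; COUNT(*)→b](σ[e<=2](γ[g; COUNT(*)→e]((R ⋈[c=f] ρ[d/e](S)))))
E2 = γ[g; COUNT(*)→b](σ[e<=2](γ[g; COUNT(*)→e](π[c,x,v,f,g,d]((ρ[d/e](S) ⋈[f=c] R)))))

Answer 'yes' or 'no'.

E1 row counts bottom-up:
  R → 3
  S → 4
  ρ[d/e](S) → 4
  (R ⋈[c=f] ρ[d/e](S)) → 1
  γ[g; COUNT(*)→e]((R ⋈[c=f] ρ[d/e](S))) → 1
  σ[e<=2](γ[g; COUNT(*)→e]((R ⋈[c=f] ρ[d/e](S)))) → 1
  γ[g; COUNT(*)→b](σ[e<=2](γ[g; COUNT(*)→e]((R ⋈[c=f] ρ[d/e](S))))) → 1
E2 row counts bottom-up:
  S → 4
  ρ[d/e](S) → 4
  R → 3
  (ρ[d/e](S) ⋈[f=c] R) → 1
  π[c,x,v,f,g,d]((ρ[d/e](S) ⋈[f=c] R)) → 1
  γ[g; COUNT(*)→e](π[c,x,v,f,g,d]((ρ[d/e](S) ⋈[f=c] R))) → 1
  σ[e<=2](γ[g; COUNT(*)→e](π[c,x,v,f,g,d]((ρ[d/e](S) ⋈[f=c] R)))) → 1
  γ[g; COUNT(*)→b](σ[e<=2](γ[g; COUNT(*)→e](π[c,x,v,f,g,d]((ρ[d/e](S) ⋈[f=c] R))))) → 1

E1 and E2 produce the same multiset:
g | b
8 | 1

yes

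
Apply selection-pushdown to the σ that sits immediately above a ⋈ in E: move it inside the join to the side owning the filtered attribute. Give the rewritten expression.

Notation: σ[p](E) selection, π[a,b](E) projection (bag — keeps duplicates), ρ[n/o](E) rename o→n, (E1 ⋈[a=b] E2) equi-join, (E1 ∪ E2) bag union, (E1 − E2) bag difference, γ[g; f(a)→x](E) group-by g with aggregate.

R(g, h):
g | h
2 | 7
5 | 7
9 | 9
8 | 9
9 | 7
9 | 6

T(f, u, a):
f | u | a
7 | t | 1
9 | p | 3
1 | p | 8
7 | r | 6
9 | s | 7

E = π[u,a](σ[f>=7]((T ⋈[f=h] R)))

σ filters on f, owned by the left side.
E' = π[u,a]((σ[f>=7](T) ⋈[f=h] R))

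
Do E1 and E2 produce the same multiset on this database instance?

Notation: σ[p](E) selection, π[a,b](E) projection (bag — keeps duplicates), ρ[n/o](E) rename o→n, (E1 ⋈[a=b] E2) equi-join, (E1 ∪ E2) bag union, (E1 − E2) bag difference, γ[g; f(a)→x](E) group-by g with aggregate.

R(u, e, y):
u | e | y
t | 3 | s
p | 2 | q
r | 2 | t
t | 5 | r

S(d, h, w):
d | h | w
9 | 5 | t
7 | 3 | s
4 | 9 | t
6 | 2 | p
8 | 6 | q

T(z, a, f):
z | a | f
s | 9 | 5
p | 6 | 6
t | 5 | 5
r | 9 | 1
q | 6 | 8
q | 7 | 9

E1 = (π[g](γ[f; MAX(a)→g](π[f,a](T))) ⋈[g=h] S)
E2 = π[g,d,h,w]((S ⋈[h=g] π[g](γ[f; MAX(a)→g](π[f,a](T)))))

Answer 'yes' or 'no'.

E1 row counts bottom-up:
  T → 6
  π[f,a](T) → 6
  γ[f; MAX(a)→g](π[f,a](T)) → 5
  π[g](γ[f; MAX(a)→g](π[f,a](T))) → 5
  S → 5
  (π[g](γ[f; MAX(a)→g](π[f,a](T))) ⋈[g=h] S) → 4
E2 row counts bottom-up:
  S → 5
  T → 6
  π[f,a](T) → 6
  γ[f; MAX(a)→g](π[f,a](T)) → 5
  π[g](γ[f; MAX(a)→g](π[f,a](T))) → 5
  (S ⋈[h=g] π[g](γ[f; MAX(a)→g](π[f,a](T)))) → 4
  π[g,d,h,w]((S ⋈[h=g] π[g](γ[f; MAX(a)→g](π[f,a](T))))) → 4

E1 and E2 produce the same multiset:
g | d | h | w
6 | 8 | 6 | q
6 | 8 | 6 | q
9 | 4 | 9 | t
9 | 4 | 9 | t

yes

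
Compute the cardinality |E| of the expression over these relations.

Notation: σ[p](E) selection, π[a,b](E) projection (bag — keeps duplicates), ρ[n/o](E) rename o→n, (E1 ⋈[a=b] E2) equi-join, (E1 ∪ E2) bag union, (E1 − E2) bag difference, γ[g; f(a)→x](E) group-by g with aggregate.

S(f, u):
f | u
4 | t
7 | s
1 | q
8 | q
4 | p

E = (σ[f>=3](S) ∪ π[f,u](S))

Row counts bottom-up:
  S → 5
  σ[f>=3](S) → 4
  S → 5
  π[f,u](S) → 5
  (σ[f>=3](S) ∪ π[f,u](S)) → 9

|E| = 9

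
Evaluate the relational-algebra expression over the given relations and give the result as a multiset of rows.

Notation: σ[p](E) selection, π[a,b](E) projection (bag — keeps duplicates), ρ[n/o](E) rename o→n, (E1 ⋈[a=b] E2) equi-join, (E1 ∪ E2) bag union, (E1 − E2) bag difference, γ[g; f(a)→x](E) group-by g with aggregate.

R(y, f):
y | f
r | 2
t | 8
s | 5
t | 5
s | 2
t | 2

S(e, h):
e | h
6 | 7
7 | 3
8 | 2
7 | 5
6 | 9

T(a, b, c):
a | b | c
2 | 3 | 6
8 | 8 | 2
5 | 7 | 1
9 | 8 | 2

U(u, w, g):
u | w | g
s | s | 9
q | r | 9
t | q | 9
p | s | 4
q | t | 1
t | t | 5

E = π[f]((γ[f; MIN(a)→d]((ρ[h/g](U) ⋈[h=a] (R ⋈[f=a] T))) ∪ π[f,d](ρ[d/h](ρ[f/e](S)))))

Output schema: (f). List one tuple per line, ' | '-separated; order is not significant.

Stepwise |·|:
  U → 6
  ρ[h/g](U) → 6
  R → 6
  T → 4
  (R ⋈[f=a] T) → 6
  (ρ[h/g](U) ⋈[h=a] (R ⋈[f=a] T)) → 2
  γ[f; MIN(a)→d]((ρ[h/g](U) ⋈[h=a] (R ⋈[f=a] T))) → 1
  S → 5
  ρ[f/e](S) → 5
  ρ[d/h](ρ[f/e](S)) → 5
  π[f,d](ρ[d/h](ρ[f/e](S))) → 5
  (γ[f; MIN(a)→d]((ρ[h/g](U) ⋈[h=a] (R ⋈[f=a] T))) ∪ π[f,d](ρ[d/h](ρ[f/e](S)))) → 6
  π[f]((γ[f; MIN(a)→d]((ρ[h/g](U) ⋈[h=a] (R ⋈[f=a] T))) ∪ π[f,d](ρ[d/h](ρ[f/e](S))))) → 6

== RESULT ==
f
5
6
6
7
7
8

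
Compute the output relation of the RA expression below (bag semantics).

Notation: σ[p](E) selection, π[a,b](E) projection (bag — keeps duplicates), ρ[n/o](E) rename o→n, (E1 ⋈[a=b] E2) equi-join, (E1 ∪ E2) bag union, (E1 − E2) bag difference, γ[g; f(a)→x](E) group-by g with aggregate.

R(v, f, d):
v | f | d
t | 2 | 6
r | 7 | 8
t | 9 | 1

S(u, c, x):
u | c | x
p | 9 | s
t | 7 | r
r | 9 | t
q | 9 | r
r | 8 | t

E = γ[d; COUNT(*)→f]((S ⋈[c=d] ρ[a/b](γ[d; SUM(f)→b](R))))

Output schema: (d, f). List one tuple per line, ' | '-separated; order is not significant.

Subexpression sizes:
  S → 5
  R → 3
  γ[d; SUM(f)→b](R) → 3
  ρ[a/b](γ[d; SUM(f)→b](R)) → 3
  (S ⋈[c=d] ρ[a/b](γ[d; SUM(f)→b](R))) → 1
  γ[d; COUNT(*)→f]((S ⋈[c=d] ρ[a/b](γ[d; SUM(f)→b](R)))) → 1

== RESULT ==
d | f
8 | 1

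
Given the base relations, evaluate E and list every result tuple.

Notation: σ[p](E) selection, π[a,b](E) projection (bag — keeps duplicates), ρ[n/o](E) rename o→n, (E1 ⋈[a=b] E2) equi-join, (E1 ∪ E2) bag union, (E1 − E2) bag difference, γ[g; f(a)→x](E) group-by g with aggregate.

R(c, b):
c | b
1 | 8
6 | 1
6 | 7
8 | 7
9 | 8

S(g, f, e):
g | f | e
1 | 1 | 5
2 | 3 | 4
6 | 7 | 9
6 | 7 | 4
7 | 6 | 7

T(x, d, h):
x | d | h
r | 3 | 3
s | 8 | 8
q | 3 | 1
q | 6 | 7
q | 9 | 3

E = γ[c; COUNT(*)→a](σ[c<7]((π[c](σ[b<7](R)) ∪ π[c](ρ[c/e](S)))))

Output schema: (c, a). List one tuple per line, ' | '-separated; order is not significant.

Stepwise |·|:
  R → 5
  σ[b<7](R) → 1
  π[c](σ[b<7](R)) → 1
  S → 5
  ρ[c/e](S) → 5
  π[c](ρ[c/e](S)) → 5
  (π[c](σ[b<7](R)) ∪ π[c](ρ[c/e](S))) → 6
  σ[c<7]((π[c](σ[b<7](R)) ∪ π[c](ρ[c/e](S)))) → 4
  γ[c; COUNT(*)→a](σ[c<7]((π[c](σ[b<7](R)) ∪ π[c](ρ[c/e](S))))) → 3

== RESULT ==
c | a
4 | 2
5 | 1
6 | 1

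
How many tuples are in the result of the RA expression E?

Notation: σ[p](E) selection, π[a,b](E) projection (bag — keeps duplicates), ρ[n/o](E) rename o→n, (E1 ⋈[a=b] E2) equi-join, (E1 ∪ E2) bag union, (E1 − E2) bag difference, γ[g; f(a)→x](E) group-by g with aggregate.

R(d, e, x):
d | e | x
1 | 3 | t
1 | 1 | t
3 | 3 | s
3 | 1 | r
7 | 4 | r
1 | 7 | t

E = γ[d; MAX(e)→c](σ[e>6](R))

Stepwise |·|:
  R → 6
  σ[e>6](R) → 1
  γ[d; MAX(e)→c](σ[e>6](R)) → 1

|E| = 1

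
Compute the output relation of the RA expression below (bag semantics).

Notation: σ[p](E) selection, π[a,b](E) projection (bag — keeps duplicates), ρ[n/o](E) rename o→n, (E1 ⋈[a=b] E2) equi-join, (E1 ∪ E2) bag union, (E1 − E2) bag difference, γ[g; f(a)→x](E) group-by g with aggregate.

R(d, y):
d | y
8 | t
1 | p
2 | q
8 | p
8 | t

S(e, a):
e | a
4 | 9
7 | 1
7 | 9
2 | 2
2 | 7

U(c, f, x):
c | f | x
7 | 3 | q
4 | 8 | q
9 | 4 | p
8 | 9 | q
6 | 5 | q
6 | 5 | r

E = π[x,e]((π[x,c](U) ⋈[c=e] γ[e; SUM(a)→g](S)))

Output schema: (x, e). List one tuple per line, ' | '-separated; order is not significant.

Per-node cardinality:
  U → 6
  π[x,c](U) → 6
  S → 5
  γ[e; SUM(a)→g](S) → 3
  (π[x,c](U) ⋈[c=e] γ[e; SUM(a)→g](S)) → 2
  π[x,e]((π[x,c](U) ⋈[c=e] γ[e; SUM(a)→g](S))) → 2

== RESULT ==
x | e
q | 4
q | 7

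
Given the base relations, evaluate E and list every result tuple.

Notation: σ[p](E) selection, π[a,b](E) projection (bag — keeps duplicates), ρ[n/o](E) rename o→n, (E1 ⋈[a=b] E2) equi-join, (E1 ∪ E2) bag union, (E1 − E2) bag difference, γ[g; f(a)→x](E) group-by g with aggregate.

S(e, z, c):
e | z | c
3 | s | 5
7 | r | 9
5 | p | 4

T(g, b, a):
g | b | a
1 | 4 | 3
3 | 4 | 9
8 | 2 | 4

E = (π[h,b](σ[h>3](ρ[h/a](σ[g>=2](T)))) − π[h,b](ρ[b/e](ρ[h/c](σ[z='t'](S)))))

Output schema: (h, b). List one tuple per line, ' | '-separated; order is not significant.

Row counts bottom-up:
  T → 3
  σ[g>=2](T) → 2
  ρ[h/a](σ[g>=2](T)) → 2
  σ[h>3](ρ[h/a](σ[g>=2](T))) → 2
  π[h,b](σ[h>3](ρ[h/a](σ[g>=2](T)))) → 2
  S → 3
  σ[z='t'](S) → 0
  ρ[h/c](σ[z='t'](S)) → 0
  ρ[b/e](ρ[h/c](σ[z='t'](S))) → 0
  π[h,b](ρ[b/e](ρ[h/c](σ[z='t'](S)))) → 0
  (π[h,b](σ[h>3](ρ[h/a](σ[g>=2](T)))) − π[h,b](ρ[b/e](ρ[h/c](σ[z='t'](S))))) → 2

== RESULT ==
h | b
4 | 2
9 | 4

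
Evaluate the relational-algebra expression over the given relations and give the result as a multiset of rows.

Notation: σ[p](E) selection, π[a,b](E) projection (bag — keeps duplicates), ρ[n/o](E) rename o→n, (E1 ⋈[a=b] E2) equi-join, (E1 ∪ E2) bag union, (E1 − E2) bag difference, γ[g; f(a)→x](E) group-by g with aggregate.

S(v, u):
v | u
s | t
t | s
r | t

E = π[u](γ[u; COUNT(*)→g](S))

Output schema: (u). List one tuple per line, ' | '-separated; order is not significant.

Per-node cardinality:
  S → 3
  γ[u; COUNT(*)→g](S) → 2
  π[u](γ[u; COUNT(*)→g](S)) → 2

== RESULT ==
u
s
t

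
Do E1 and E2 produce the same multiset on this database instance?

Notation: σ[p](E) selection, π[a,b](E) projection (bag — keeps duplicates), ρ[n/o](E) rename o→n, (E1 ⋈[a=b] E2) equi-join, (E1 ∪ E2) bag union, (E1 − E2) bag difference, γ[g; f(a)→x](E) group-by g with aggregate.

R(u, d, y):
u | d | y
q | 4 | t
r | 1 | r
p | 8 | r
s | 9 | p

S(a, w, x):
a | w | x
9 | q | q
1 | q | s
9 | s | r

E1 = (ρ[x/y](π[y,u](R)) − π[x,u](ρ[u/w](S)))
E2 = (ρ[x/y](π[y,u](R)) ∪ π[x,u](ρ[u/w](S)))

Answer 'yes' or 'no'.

E1 per-node cardinality:
  R → 4
  π[y,u](R) → 4
  ρ[x/y](π[y,u](R)) → 4
  S → 3
  ρ[u/w](S) → 3
  π[x,u](ρ[u/w](S)) → 3
  (ρ[x/y](π[y,u](R)) − π[x,u](ρ[u/w](S))) → 4
E2 per-node cardinality:
  R → 4
  π[y,u](R) → 4
  ρ[x/y](π[y,u](R)) → 4
  S → 3
  ρ[u/w](S) → 3
  π[x,u](ρ[u/w](S)) → 3
  (ρ[x/y](π[y,u](R)) ∪ π[x,u](ρ[u/w](S))) → 7

E1 result:
x | u
p | s
r | p
r | r
t | q
E2 result:
x | u
p | s
q | q
r | p
r | r
r | s
s | q
t | q
Witness: ('r', 's') appears 0× in E1 but 1× in E2.

no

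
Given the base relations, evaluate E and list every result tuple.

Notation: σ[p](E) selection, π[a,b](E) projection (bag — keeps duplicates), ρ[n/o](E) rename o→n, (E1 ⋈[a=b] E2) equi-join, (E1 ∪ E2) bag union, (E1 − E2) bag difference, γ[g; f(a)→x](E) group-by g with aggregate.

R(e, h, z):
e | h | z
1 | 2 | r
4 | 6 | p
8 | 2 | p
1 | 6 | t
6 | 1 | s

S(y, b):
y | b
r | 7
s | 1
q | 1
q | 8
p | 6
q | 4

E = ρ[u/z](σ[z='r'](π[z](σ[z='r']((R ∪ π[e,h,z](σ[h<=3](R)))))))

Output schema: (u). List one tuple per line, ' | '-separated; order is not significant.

Stepwise |·|:
  R → 5
  R → 5
  σ[h<=3](R) → 3
  π[e,h,z](σ[h<=3](R)) → 3
  (R ∪ π[e,h,z](σ[h<=3](R))) → 8
  σ[z='r']((R ∪ π[e,h,z](σ[h<=3](R)))) → 2
  π[z](σ[z='r']((R ∪ π[e,h,z](σ[h<=3](R))))) → 2
  σ[z='r'](π[z](σ[z='r']((R ∪ π[e,h,z](σ[h<=3](R)))))) → 2
  ρ[u/z](σ[z='r'](π[z](σ[z='r']((R ∪ π[e,h,z](σ[h<=3](R))))))) → 2

== RESULT ==
u
r
r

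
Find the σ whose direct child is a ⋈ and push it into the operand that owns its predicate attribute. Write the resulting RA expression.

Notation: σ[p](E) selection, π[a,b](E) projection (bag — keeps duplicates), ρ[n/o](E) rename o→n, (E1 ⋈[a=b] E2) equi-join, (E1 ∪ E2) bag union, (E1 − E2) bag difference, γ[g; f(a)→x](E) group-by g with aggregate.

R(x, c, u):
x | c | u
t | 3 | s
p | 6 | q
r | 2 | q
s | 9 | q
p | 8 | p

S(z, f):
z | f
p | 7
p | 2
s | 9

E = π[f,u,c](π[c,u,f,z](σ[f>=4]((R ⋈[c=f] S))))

σ filters on f, owned by the right side.
E' = π[f,u,c](π[c,u,f,z]((R ⋈[c=f] σ[f>=4](S))))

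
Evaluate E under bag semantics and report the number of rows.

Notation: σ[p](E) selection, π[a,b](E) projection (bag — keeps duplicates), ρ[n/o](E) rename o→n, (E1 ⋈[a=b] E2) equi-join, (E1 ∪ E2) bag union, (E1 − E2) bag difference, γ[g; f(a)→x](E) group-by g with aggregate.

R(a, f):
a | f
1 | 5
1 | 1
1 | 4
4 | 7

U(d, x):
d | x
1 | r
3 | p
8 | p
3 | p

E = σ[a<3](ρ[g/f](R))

Subexpression sizes:
  R → 4
  ρ[g/f](R) → 4
  σ[a<3](ρ[g/f](R)) → 3

|E| = 3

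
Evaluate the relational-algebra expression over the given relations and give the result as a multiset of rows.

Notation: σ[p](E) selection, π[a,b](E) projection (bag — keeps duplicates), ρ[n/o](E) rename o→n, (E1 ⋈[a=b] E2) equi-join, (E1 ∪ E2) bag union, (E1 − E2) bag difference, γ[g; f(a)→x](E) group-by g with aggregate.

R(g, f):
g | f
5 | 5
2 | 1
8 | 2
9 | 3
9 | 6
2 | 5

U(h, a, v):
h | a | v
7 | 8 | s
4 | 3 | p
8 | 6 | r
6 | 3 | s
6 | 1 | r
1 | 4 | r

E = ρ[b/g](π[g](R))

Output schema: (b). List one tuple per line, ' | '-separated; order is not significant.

Stepwise |·|:
  R → 6
  π[g](R) → 6
  ρ[b/g](π[g](R)) → 6

== RESULT ==
b
2
2
5
8
9
9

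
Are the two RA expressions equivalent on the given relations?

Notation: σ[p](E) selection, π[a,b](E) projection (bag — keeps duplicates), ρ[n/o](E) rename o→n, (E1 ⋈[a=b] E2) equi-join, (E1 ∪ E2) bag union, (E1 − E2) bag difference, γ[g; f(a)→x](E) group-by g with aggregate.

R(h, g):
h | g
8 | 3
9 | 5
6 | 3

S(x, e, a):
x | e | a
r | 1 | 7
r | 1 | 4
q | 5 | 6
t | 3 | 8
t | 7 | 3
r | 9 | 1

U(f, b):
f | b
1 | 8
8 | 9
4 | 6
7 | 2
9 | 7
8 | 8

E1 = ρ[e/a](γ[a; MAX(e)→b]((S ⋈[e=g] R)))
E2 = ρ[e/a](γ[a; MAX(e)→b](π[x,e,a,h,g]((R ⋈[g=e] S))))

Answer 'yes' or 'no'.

E1 stepwise |·|:
  S → 6
  R → 3
  (S ⋈[e=g] R) → 3
  γ[a; MAX(e)→b]((S ⋈[e=g] R)) → 2
  ρ[e/a](γ[a; MAX(e)→b]((S ⋈[e=g] R))) → 2
E2 stepwise |·|:
  R → 3
  S → 6
  (R ⋈[g=e] S) → 3
  π[x,e,a,h,g]((R ⋈[g=e] S)) → 3
  γ[a; MAX(e)→b](π[x,e,a,h,g]((R ⋈[g=e] S))) → 2
  ρ[e/a](γ[a; MAX(e)→b](π[x,e,a,h,g]((R ⋈[g=e] S)))) → 2

E1 and E2 produce the same multiset:
e | b
6 | 5
8 | 3

yes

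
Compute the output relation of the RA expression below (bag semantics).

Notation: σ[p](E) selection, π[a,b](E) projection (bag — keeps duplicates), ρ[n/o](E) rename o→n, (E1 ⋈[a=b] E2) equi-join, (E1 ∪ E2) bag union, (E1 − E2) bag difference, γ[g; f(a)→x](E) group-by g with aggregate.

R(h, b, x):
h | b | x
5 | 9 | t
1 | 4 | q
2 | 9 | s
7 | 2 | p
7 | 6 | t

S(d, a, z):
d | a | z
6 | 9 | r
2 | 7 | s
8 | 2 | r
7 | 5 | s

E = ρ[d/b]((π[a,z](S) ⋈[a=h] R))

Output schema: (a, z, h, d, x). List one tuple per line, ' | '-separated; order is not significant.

Stepwise |·|:
  S → 4
  π[a,z](S) → 4
  R → 5
  (π[a,z](S) ⋈[a=h] R) → 4
  ρ[d/b]((π[a,z](S) ⋈[a=h] R)) → 4

== RESULT ==
a | z | h | d | x
2 | r | 2 | 9 | s
5 | s | 5 | 9 | t
7 | s | 7 | 2 | p
7 | s | 7 | 6 | t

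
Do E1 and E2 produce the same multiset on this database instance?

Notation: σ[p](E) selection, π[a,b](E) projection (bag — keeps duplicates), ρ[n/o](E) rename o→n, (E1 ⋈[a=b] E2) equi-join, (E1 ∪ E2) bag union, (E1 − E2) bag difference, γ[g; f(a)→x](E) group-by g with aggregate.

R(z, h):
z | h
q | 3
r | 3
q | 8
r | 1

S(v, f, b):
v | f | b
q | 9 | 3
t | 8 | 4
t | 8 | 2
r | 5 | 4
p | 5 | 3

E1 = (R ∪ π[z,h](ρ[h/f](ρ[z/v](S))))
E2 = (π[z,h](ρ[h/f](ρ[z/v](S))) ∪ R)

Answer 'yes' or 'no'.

E1 stepwise |·|:
  R → 4
  S → 5
  ρ[z/v](S) → 5
  ρ[h/f](ρ[z/v](S)) → 5
  π[z,h](ρ[h/f](ρ[z/v](S))) → 5
  (R ∪ π[z,h](ρ[h/f](ρ[z/v](S)))) → 9
E2 stepwise |·|:
  S → 5
  ρ[z/v](S) → 5
  ρ[h/f](ρ[z/v](S)) → 5
  π[z,h](ρ[h/f](ρ[z/v](S))) → 5
  R → 4
  (π[z,h](ρ[h/f](ρ[z/v](S))) ∪ R) → 9

E1 and E2 produce the same multiset:
z | h
p | 5
q | 3
q | 8
q | 9
r | 1
r | 3
r | 5
t | 8
t | 8

yes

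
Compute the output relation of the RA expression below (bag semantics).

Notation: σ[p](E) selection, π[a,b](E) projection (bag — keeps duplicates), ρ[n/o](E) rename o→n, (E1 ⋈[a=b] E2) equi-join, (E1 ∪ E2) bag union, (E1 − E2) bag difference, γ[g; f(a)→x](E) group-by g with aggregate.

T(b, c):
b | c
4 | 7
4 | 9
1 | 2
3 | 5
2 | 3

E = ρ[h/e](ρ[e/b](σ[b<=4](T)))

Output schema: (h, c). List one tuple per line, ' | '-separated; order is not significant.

Per-node cardinality:
  T → 5
  σ[b<=4](T) → 5
  ρ[e/b](σ[b<=4](T)) → 5
  ρ[h/e](ρ[e/b](σ[b<=4](T))) → 5

== RESULT ==
h | c
1 | 2
2 | 3
3 | 5
4 | 7
4 | 9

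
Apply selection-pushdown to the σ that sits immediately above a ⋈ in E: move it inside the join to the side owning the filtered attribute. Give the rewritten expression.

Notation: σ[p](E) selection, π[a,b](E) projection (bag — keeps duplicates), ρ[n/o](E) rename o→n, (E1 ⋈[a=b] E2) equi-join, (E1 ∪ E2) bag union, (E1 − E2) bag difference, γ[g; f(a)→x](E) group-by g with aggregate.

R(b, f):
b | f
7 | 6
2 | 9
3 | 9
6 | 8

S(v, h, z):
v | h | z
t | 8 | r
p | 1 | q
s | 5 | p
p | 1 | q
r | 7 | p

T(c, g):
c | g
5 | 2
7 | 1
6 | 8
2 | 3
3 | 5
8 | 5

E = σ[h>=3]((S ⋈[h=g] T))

σ filters on h, owned by the left side.
E' = (σ[h>=3](S) ⋈[h=g] T)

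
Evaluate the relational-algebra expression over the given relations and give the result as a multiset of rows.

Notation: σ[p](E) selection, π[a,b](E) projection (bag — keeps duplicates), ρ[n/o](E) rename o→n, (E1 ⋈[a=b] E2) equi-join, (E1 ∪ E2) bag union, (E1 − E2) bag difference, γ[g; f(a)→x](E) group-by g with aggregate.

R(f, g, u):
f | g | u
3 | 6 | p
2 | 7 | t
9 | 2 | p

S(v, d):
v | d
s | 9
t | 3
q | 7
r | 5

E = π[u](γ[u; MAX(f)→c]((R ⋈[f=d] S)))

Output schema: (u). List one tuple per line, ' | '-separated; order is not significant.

Row counts bottom-up:
  R → 3
  S → 4
  (R ⋈[f=d] S) → 2
  γ[u; MAX(f)→c]((R ⋈[f=d] S)) → 1
  π[u](γ[u; MAX(f)→c]((R ⋈[f=d] S))) → 1

== RESULT ==
u
p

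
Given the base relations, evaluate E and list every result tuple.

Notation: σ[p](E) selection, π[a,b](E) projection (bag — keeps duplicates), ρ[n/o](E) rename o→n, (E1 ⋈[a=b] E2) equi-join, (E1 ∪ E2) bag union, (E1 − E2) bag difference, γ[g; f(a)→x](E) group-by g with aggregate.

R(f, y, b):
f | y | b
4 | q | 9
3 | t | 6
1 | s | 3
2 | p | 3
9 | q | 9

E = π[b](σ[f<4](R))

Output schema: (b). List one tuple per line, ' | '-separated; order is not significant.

Stepwise |·|:
  R → 5
  σ[f<4](R) → 3
  π[b](σ[f<4](R)) → 3

== RESULT ==
b
3
3
6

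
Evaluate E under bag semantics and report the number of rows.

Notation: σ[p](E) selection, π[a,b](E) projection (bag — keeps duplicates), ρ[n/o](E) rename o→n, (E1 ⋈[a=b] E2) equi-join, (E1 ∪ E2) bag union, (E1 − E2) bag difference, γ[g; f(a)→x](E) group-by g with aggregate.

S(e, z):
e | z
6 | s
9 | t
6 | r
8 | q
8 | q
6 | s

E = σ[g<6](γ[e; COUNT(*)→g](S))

Subexpression sizes:
  S → 6
  γ[e; COUNT(*)→g](S) → 3
  σ[g<6](γ[e; COUNT(*)→g](S)) → 3

|E| = 3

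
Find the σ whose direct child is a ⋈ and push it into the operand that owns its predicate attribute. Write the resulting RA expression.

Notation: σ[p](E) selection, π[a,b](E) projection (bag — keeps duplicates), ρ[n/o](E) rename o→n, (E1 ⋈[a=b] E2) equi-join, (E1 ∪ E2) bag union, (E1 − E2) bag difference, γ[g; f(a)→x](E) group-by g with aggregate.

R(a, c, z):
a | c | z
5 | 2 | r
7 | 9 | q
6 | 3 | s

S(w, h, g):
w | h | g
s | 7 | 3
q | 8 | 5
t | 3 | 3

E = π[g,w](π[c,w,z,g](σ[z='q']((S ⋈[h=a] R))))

σ filters on z, owned by the right side.
E' = π[g,w](π[c,w,z,g]((S ⋈[h=a] σ[z='q'](R))))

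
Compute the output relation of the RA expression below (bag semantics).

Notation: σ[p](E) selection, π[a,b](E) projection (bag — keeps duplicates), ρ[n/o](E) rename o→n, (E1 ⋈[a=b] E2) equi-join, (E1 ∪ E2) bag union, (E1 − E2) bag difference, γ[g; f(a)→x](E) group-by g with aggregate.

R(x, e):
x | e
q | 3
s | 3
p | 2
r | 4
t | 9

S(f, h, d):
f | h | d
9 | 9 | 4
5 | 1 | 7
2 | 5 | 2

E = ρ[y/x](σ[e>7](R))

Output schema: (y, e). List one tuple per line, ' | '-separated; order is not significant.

Per-node cardinality:
  R → 5
  σ[e>7](R) → 1
  ρ[y/x](σ[e>7](R)) → 1

== RESULT ==
y | e
t | 9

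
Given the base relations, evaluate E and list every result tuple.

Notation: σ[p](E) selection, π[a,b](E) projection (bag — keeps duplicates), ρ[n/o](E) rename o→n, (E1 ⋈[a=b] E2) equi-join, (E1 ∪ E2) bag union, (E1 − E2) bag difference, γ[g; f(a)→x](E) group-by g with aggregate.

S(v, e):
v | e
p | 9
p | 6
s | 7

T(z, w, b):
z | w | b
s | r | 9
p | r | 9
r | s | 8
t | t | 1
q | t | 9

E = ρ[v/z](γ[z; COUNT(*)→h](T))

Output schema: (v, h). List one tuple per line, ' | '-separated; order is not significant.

Stepwise |·|:
  T → 5
  γ[z; COUNT(*)→h](T) → 5
  ρ[v/z](γ[z; COUNT(*)→h](T)) → 5

== RESULT ==
v | h
p | 1
q | 1
r | 1
s | 1
t | 1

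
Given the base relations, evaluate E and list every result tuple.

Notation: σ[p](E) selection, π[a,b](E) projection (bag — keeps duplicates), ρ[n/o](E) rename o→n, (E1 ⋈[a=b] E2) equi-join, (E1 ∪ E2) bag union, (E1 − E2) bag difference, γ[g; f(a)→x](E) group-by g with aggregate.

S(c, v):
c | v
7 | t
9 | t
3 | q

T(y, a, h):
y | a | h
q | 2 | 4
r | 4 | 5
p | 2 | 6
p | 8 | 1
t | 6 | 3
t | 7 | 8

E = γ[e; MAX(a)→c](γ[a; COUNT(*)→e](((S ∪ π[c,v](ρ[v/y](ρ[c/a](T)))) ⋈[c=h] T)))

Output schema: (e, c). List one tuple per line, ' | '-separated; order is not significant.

Subexpression sizes:
  S → 3
  T → 6
  ρ[c/a](T) → 6
  ρ[v/y](ρ[c/a](T)) → 6
  π[c,v](ρ[v/y](ρ[c/a](T))) → 6
  (S ∪ π[c,v](ρ[v/y](ρ[c/a](T)))) → 9
  T → 6
  ((S ∪ π[c,v](ρ[v/y](ρ[c/a](T)))) ⋈[c=h] T) → 4
  γ[a; COUNT(*)→e](((S ∪ π[c,v](ρ[v/y](ρ[c/a](T)))) ⋈[c=h] T)) → 3
  γ[e; MAX(a)→c](γ[a; COUNT(*)→e](((S ∪ π[c,v](ρ[v/y](ρ[c/a](T)))) ⋈[c=h] T))) → 2

== RESULT ==
e | c
1 | 7
2 | 2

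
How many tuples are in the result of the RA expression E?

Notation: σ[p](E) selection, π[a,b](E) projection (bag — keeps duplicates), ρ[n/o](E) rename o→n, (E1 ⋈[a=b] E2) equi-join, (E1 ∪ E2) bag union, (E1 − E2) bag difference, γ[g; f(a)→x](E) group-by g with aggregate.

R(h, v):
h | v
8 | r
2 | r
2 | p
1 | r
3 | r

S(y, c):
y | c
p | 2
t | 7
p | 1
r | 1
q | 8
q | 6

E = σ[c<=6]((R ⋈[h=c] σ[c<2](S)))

Per-node cardinality:
  R → 5
  S → 6
  σ[c<2](S) → 2
  (R ⋈[h=c] σ[c<2](S)) → 2
  σ[c<=6]((R ⋈[h=c] σ[c<2](S))) → 2

|E| = 2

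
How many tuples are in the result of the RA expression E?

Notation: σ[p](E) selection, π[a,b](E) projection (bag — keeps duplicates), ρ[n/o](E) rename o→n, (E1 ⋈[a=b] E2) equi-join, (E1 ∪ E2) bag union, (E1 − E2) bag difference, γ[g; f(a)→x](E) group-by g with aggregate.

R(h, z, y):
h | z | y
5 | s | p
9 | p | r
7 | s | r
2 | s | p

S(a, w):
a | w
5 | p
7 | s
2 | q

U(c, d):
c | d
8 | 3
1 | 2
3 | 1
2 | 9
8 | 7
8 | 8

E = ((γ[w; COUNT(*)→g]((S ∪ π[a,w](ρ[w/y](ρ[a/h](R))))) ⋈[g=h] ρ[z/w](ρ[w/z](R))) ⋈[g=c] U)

Subexpression sizes:
  S → 3
  R → 4
  ρ[a/h](R) → 4
  ρ[w/y](ρ[a/h](R)) → 4
  π[a,w](ρ[w/y](ρ[a/h](R))) → 4
  (S ∪ π[a,w](ρ[w/y](ρ[a/h](R)))) → 7
  γ[w; COUNT(*)→g]((S ∪ π[a,w](ρ[w/y](ρ[a/h](R))))) → 4
  R → 4
  ρ[w/z](R) → 4
  ρ[z/w](ρ[w/z](R)) → 4
  (γ[w; COUNT(*)→g]((S ∪ π[a,w](ρ[w/y](ρ[a/h](R))))) ⋈[g=h] ρ[z/w](ρ[w/z](R))) → 1
  U → 6
  ((γ[w; COUNT(*)→g]((S ∪ π[a,w](ρ[w/y](ρ[a/h](R))))) ⋈[g=h] ρ[z/w](ρ[w/z](R))) ⋈[g=c] U) → 1

|E| = 1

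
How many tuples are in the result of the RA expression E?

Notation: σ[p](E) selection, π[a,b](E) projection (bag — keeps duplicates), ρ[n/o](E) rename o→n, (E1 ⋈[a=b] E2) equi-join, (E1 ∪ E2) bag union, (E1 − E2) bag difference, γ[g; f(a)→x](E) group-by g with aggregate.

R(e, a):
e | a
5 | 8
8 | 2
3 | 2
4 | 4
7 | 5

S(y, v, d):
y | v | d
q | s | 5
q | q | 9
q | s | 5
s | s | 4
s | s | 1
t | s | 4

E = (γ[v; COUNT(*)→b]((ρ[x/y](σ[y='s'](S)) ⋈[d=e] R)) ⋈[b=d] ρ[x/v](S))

Row counts bottom-up:
  S → 6
  σ[y='s'](S) → 2
  ρ[x/y](σ[y='s'](S)) → 2
  R → 5
  (ρ[x/y](σ[y='s'](S)) ⋈[d=e] R) → 1
  γ[v; COUNT(*)→b]((ρ[x/y](σ[y='s'](S)) ⋈[d=e] R)) → 1
  S → 6
  ρ[x/v](S) → 6
  (γ[v; COUNT(*)→b]((ρ[x/y](σ[y='s'](S)) ⋈[d=e] R)) ⋈[b=d] ρ[x/v](S)) → 1

|E| = 1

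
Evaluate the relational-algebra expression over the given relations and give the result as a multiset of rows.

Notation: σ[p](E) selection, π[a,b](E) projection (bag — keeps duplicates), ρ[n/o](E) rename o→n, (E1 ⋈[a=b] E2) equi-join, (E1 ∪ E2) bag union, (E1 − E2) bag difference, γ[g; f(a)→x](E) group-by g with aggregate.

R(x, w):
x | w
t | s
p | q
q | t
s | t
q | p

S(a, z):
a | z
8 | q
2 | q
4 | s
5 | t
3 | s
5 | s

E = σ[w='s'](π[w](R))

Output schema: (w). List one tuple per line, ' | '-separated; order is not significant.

Stepwise |·|:
  R → 5
  π[w](R) → 5
  σ[w='s'](π[w](R)) → 1

== RESULT ==
w
s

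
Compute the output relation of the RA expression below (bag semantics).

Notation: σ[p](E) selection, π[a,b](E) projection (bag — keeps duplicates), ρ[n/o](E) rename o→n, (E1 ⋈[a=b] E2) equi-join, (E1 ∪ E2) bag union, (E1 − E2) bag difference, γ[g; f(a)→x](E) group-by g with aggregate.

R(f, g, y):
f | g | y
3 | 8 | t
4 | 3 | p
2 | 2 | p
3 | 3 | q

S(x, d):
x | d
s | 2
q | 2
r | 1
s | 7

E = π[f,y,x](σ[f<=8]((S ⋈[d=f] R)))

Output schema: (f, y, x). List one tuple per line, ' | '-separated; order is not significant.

Row counts bottom-up:
  S → 4
  R → 4
  (S ⋈[d=f] R) → 2
  σ[f<=8]((S ⋈[d=f] R)) → 2
  π[f,y,x](σ[f<=8]((S ⋈[d=f] R))) → 2

== RESULT ==
f | y | x
2 | p | q
2 | p | s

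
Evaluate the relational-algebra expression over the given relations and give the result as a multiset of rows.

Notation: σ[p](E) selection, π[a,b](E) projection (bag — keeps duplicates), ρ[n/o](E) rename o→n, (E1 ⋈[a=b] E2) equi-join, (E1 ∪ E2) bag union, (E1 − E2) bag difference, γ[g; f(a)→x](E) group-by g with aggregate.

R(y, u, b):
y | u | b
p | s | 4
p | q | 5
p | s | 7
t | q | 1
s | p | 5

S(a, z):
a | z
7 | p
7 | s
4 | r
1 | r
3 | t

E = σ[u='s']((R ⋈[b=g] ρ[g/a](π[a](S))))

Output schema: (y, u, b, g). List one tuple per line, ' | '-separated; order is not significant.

Subexpression sizes:
  R → 5
  S → 5
  π[a](S) → 5
  ρ[g/a](π[a](S)) → 5
  (R ⋈[b=g] ρ[g/a](π[a](S))) → 4
  σ[u='s']((R ⋈[b=g] ρ[g/a](π[a](S)))) → 3

== RESULT ==
y | u | b | g
p | s | 4 | 4
p | s | 7 | 7
p | s | 7 | 7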